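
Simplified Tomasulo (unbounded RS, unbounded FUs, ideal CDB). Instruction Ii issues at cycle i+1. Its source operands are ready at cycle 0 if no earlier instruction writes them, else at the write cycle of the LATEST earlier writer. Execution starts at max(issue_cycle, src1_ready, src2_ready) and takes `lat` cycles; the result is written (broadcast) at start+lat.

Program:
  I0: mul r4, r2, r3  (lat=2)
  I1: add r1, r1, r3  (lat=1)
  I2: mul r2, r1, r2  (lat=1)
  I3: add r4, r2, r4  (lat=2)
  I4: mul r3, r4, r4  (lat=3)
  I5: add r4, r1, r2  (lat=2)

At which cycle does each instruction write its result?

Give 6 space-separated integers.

Answer: 3 3 4 6 9 8

Derivation:
I0 mul r4: issue@1 deps=(None,None) exec_start@1 write@3
I1 add r1: issue@2 deps=(None,None) exec_start@2 write@3
I2 mul r2: issue@3 deps=(1,None) exec_start@3 write@4
I3 add r4: issue@4 deps=(2,0) exec_start@4 write@6
I4 mul r3: issue@5 deps=(3,3) exec_start@6 write@9
I5 add r4: issue@6 deps=(1,2) exec_start@6 write@8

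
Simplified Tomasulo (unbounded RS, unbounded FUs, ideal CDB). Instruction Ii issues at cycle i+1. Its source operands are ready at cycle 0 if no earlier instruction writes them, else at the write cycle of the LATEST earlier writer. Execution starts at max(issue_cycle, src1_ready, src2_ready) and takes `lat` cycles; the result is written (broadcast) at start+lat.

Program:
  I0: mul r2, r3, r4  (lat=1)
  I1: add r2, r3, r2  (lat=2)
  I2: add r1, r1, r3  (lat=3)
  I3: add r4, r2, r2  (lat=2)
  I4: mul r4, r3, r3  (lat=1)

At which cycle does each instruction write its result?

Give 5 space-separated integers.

Answer: 2 4 6 6 6

Derivation:
I0 mul r2: issue@1 deps=(None,None) exec_start@1 write@2
I1 add r2: issue@2 deps=(None,0) exec_start@2 write@4
I2 add r1: issue@3 deps=(None,None) exec_start@3 write@6
I3 add r4: issue@4 deps=(1,1) exec_start@4 write@6
I4 mul r4: issue@5 deps=(None,None) exec_start@5 write@6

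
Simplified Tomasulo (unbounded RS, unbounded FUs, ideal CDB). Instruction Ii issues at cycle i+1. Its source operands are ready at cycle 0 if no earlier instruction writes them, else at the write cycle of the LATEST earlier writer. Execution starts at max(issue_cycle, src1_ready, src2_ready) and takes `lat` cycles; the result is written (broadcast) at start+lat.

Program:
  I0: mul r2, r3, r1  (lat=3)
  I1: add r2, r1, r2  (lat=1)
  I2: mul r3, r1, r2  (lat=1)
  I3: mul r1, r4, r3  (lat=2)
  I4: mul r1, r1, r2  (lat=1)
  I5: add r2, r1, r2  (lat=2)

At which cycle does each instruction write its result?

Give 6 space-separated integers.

I0 mul r2: issue@1 deps=(None,None) exec_start@1 write@4
I1 add r2: issue@2 deps=(None,0) exec_start@4 write@5
I2 mul r3: issue@3 deps=(None,1) exec_start@5 write@6
I3 mul r1: issue@4 deps=(None,2) exec_start@6 write@8
I4 mul r1: issue@5 deps=(3,1) exec_start@8 write@9
I5 add r2: issue@6 deps=(4,1) exec_start@9 write@11

Answer: 4 5 6 8 9 11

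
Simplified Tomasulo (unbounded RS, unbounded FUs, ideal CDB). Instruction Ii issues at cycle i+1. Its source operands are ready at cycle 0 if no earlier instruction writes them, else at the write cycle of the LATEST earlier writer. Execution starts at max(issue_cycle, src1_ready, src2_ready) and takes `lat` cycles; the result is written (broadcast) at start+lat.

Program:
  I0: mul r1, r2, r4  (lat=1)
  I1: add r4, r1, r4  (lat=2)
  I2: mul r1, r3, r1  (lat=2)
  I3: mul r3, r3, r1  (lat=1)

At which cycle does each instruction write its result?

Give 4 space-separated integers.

Answer: 2 4 5 6

Derivation:
I0 mul r1: issue@1 deps=(None,None) exec_start@1 write@2
I1 add r4: issue@2 deps=(0,None) exec_start@2 write@4
I2 mul r1: issue@3 deps=(None,0) exec_start@3 write@5
I3 mul r3: issue@4 deps=(None,2) exec_start@5 write@6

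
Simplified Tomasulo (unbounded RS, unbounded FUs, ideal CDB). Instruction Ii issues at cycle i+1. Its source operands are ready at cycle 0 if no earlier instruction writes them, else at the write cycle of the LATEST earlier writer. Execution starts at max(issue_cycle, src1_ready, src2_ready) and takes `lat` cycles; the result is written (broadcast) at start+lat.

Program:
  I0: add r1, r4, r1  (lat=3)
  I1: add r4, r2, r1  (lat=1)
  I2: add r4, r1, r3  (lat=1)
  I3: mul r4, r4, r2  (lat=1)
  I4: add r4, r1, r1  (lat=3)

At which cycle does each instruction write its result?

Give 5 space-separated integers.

I0 add r1: issue@1 deps=(None,None) exec_start@1 write@4
I1 add r4: issue@2 deps=(None,0) exec_start@4 write@5
I2 add r4: issue@3 deps=(0,None) exec_start@4 write@5
I3 mul r4: issue@4 deps=(2,None) exec_start@5 write@6
I4 add r4: issue@5 deps=(0,0) exec_start@5 write@8

Answer: 4 5 5 6 8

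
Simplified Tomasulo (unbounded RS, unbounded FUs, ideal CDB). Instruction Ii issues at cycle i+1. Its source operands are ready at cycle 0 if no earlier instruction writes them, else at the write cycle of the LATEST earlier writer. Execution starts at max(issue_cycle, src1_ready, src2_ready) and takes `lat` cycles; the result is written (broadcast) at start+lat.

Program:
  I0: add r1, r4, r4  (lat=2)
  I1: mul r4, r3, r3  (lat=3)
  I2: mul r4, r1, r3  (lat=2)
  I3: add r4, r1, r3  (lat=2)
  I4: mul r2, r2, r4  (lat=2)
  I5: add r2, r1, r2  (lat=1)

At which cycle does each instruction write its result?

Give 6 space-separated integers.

I0 add r1: issue@1 deps=(None,None) exec_start@1 write@3
I1 mul r4: issue@2 deps=(None,None) exec_start@2 write@5
I2 mul r4: issue@3 deps=(0,None) exec_start@3 write@5
I3 add r4: issue@4 deps=(0,None) exec_start@4 write@6
I4 mul r2: issue@5 deps=(None,3) exec_start@6 write@8
I5 add r2: issue@6 deps=(0,4) exec_start@8 write@9

Answer: 3 5 5 6 8 9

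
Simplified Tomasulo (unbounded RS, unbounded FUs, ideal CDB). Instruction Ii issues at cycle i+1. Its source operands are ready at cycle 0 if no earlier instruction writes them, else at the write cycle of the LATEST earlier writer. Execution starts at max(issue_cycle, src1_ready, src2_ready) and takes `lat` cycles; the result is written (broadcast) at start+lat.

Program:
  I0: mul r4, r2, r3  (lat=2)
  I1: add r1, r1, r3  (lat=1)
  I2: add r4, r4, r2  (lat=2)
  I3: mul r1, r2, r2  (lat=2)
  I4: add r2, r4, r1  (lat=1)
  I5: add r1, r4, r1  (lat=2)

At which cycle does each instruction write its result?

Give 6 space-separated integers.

Answer: 3 3 5 6 7 8

Derivation:
I0 mul r4: issue@1 deps=(None,None) exec_start@1 write@3
I1 add r1: issue@2 deps=(None,None) exec_start@2 write@3
I2 add r4: issue@3 deps=(0,None) exec_start@3 write@5
I3 mul r1: issue@4 deps=(None,None) exec_start@4 write@6
I4 add r2: issue@5 deps=(2,3) exec_start@6 write@7
I5 add r1: issue@6 deps=(2,3) exec_start@6 write@8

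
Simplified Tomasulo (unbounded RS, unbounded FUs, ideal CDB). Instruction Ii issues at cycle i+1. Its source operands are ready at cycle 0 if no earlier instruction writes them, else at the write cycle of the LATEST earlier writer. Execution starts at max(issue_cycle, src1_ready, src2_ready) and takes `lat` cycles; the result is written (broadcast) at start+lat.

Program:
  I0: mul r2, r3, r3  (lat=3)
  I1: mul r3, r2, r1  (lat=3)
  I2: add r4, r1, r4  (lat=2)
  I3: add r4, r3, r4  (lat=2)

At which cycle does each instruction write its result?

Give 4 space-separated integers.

Answer: 4 7 5 9

Derivation:
I0 mul r2: issue@1 deps=(None,None) exec_start@1 write@4
I1 mul r3: issue@2 deps=(0,None) exec_start@4 write@7
I2 add r4: issue@3 deps=(None,None) exec_start@3 write@5
I3 add r4: issue@4 deps=(1,2) exec_start@7 write@9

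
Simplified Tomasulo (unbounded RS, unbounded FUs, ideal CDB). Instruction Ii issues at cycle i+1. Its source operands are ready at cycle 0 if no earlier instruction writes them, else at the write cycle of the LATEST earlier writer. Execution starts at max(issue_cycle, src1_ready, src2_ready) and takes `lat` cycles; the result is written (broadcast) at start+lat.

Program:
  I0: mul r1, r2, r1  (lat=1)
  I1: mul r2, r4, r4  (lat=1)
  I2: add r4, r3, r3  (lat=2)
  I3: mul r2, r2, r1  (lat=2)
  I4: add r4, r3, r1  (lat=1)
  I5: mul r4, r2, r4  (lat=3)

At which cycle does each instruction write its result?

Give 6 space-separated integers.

Answer: 2 3 5 6 6 9

Derivation:
I0 mul r1: issue@1 deps=(None,None) exec_start@1 write@2
I1 mul r2: issue@2 deps=(None,None) exec_start@2 write@3
I2 add r4: issue@3 deps=(None,None) exec_start@3 write@5
I3 mul r2: issue@4 deps=(1,0) exec_start@4 write@6
I4 add r4: issue@5 deps=(None,0) exec_start@5 write@6
I5 mul r4: issue@6 deps=(3,4) exec_start@6 write@9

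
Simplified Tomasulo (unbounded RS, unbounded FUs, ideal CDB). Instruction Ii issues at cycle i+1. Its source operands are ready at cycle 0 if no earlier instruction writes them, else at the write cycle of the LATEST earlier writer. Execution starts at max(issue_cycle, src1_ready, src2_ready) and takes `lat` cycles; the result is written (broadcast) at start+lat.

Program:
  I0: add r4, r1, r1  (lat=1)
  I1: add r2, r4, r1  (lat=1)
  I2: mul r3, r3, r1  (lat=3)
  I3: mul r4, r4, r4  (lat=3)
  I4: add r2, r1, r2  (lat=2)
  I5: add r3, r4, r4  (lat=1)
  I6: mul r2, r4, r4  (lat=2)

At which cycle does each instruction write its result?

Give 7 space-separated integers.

I0 add r4: issue@1 deps=(None,None) exec_start@1 write@2
I1 add r2: issue@2 deps=(0,None) exec_start@2 write@3
I2 mul r3: issue@3 deps=(None,None) exec_start@3 write@6
I3 mul r4: issue@4 deps=(0,0) exec_start@4 write@7
I4 add r2: issue@5 deps=(None,1) exec_start@5 write@7
I5 add r3: issue@6 deps=(3,3) exec_start@7 write@8
I6 mul r2: issue@7 deps=(3,3) exec_start@7 write@9

Answer: 2 3 6 7 7 8 9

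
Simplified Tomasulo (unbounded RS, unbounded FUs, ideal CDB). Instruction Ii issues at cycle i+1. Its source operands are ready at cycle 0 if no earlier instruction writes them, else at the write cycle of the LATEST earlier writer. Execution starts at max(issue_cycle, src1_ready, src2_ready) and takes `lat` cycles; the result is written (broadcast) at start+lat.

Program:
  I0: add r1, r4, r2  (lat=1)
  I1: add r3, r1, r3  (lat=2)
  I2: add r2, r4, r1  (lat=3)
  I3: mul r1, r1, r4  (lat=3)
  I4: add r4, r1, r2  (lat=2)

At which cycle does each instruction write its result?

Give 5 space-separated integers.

I0 add r1: issue@1 deps=(None,None) exec_start@1 write@2
I1 add r3: issue@2 deps=(0,None) exec_start@2 write@4
I2 add r2: issue@3 deps=(None,0) exec_start@3 write@6
I3 mul r1: issue@4 deps=(0,None) exec_start@4 write@7
I4 add r4: issue@5 deps=(3,2) exec_start@7 write@9

Answer: 2 4 6 7 9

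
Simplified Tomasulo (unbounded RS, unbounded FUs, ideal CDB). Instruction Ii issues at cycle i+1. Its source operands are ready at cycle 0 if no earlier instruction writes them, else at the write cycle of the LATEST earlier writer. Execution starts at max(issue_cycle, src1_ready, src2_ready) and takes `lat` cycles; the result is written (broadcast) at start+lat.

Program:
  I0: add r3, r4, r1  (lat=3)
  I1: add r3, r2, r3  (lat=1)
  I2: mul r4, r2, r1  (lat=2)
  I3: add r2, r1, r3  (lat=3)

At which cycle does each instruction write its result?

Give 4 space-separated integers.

I0 add r3: issue@1 deps=(None,None) exec_start@1 write@4
I1 add r3: issue@2 deps=(None,0) exec_start@4 write@5
I2 mul r4: issue@3 deps=(None,None) exec_start@3 write@5
I3 add r2: issue@4 deps=(None,1) exec_start@5 write@8

Answer: 4 5 5 8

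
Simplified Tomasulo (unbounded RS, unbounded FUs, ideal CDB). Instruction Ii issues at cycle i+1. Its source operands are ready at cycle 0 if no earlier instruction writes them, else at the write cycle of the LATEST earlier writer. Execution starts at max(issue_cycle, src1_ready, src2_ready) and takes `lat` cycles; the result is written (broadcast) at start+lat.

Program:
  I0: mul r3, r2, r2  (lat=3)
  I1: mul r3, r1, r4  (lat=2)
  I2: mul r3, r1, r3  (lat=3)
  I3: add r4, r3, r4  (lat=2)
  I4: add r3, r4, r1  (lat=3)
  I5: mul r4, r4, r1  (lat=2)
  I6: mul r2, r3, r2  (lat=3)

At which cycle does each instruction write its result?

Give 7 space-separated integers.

Answer: 4 4 7 9 12 11 15

Derivation:
I0 mul r3: issue@1 deps=(None,None) exec_start@1 write@4
I1 mul r3: issue@2 deps=(None,None) exec_start@2 write@4
I2 mul r3: issue@3 deps=(None,1) exec_start@4 write@7
I3 add r4: issue@4 deps=(2,None) exec_start@7 write@9
I4 add r3: issue@5 deps=(3,None) exec_start@9 write@12
I5 mul r4: issue@6 deps=(3,None) exec_start@9 write@11
I6 mul r2: issue@7 deps=(4,None) exec_start@12 write@15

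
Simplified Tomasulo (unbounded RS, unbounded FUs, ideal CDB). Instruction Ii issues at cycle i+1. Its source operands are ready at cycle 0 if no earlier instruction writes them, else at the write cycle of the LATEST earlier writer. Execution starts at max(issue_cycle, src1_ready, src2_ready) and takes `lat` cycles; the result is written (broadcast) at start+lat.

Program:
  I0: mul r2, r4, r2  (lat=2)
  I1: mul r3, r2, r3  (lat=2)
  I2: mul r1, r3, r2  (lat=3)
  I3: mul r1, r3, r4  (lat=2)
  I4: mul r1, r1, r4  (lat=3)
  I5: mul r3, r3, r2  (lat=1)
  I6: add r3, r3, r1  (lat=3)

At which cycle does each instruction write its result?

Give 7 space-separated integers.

Answer: 3 5 8 7 10 7 13

Derivation:
I0 mul r2: issue@1 deps=(None,None) exec_start@1 write@3
I1 mul r3: issue@2 deps=(0,None) exec_start@3 write@5
I2 mul r1: issue@3 deps=(1,0) exec_start@5 write@8
I3 mul r1: issue@4 deps=(1,None) exec_start@5 write@7
I4 mul r1: issue@5 deps=(3,None) exec_start@7 write@10
I5 mul r3: issue@6 deps=(1,0) exec_start@6 write@7
I6 add r3: issue@7 deps=(5,4) exec_start@10 write@13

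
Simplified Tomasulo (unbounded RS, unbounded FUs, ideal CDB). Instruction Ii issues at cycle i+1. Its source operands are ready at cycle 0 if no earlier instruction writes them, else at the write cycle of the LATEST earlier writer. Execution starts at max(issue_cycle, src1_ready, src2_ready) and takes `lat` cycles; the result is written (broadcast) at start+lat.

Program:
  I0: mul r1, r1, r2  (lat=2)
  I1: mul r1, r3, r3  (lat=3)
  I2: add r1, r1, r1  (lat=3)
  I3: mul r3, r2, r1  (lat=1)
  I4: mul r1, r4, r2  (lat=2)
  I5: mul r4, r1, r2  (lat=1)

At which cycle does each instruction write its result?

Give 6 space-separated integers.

Answer: 3 5 8 9 7 8

Derivation:
I0 mul r1: issue@1 deps=(None,None) exec_start@1 write@3
I1 mul r1: issue@2 deps=(None,None) exec_start@2 write@5
I2 add r1: issue@3 deps=(1,1) exec_start@5 write@8
I3 mul r3: issue@4 deps=(None,2) exec_start@8 write@9
I4 mul r1: issue@5 deps=(None,None) exec_start@5 write@7
I5 mul r4: issue@6 deps=(4,None) exec_start@7 write@8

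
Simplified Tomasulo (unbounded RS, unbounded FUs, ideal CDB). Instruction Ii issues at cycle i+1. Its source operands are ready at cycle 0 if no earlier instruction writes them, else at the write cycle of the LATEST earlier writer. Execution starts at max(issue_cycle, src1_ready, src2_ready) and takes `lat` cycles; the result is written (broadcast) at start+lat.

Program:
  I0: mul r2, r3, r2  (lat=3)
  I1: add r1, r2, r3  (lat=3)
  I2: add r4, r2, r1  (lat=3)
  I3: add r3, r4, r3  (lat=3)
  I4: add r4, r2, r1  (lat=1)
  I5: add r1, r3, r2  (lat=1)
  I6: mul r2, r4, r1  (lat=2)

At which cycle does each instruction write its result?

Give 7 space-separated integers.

Answer: 4 7 10 13 8 14 16

Derivation:
I0 mul r2: issue@1 deps=(None,None) exec_start@1 write@4
I1 add r1: issue@2 deps=(0,None) exec_start@4 write@7
I2 add r4: issue@3 deps=(0,1) exec_start@7 write@10
I3 add r3: issue@4 deps=(2,None) exec_start@10 write@13
I4 add r4: issue@5 deps=(0,1) exec_start@7 write@8
I5 add r1: issue@6 deps=(3,0) exec_start@13 write@14
I6 mul r2: issue@7 deps=(4,5) exec_start@14 write@16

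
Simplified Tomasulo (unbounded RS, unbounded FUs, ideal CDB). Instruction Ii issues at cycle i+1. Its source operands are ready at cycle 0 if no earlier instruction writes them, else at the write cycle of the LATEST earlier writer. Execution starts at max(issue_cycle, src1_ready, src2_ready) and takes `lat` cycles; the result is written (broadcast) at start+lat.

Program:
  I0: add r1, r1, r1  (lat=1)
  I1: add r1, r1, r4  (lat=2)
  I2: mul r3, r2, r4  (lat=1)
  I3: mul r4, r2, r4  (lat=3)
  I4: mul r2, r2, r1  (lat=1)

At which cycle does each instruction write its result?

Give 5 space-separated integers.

Answer: 2 4 4 7 6

Derivation:
I0 add r1: issue@1 deps=(None,None) exec_start@1 write@2
I1 add r1: issue@2 deps=(0,None) exec_start@2 write@4
I2 mul r3: issue@3 deps=(None,None) exec_start@3 write@4
I3 mul r4: issue@4 deps=(None,None) exec_start@4 write@7
I4 mul r2: issue@5 deps=(None,1) exec_start@5 write@6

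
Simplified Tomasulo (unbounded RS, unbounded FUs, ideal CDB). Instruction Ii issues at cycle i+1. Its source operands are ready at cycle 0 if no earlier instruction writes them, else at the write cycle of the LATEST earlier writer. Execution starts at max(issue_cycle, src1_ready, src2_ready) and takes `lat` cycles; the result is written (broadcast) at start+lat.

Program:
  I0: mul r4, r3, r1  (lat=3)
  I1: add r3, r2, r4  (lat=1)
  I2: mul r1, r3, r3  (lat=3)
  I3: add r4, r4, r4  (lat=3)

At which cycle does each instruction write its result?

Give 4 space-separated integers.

Answer: 4 5 8 7

Derivation:
I0 mul r4: issue@1 deps=(None,None) exec_start@1 write@4
I1 add r3: issue@2 deps=(None,0) exec_start@4 write@5
I2 mul r1: issue@3 deps=(1,1) exec_start@5 write@8
I3 add r4: issue@4 deps=(0,0) exec_start@4 write@7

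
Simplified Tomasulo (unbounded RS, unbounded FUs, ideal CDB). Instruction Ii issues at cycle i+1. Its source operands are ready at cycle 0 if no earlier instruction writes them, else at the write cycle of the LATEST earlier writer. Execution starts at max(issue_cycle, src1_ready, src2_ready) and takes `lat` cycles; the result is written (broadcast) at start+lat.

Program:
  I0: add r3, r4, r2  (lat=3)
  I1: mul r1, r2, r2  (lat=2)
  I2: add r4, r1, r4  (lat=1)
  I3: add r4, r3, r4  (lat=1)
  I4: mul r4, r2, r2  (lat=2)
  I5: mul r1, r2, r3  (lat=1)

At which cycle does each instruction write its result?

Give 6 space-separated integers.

Answer: 4 4 5 6 7 7

Derivation:
I0 add r3: issue@1 deps=(None,None) exec_start@1 write@4
I1 mul r1: issue@2 deps=(None,None) exec_start@2 write@4
I2 add r4: issue@3 deps=(1,None) exec_start@4 write@5
I3 add r4: issue@4 deps=(0,2) exec_start@5 write@6
I4 mul r4: issue@5 deps=(None,None) exec_start@5 write@7
I5 mul r1: issue@6 deps=(None,0) exec_start@6 write@7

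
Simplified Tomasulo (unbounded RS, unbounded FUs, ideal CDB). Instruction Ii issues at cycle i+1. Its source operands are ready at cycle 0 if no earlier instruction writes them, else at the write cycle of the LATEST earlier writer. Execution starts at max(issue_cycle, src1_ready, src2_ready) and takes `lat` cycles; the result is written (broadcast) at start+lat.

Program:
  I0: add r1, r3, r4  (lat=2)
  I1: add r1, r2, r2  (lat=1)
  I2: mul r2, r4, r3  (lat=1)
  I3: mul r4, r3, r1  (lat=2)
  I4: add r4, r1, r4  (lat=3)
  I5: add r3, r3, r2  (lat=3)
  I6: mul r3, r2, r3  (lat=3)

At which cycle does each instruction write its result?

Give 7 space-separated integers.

Answer: 3 3 4 6 9 9 12

Derivation:
I0 add r1: issue@1 deps=(None,None) exec_start@1 write@3
I1 add r1: issue@2 deps=(None,None) exec_start@2 write@3
I2 mul r2: issue@3 deps=(None,None) exec_start@3 write@4
I3 mul r4: issue@4 deps=(None,1) exec_start@4 write@6
I4 add r4: issue@5 deps=(1,3) exec_start@6 write@9
I5 add r3: issue@6 deps=(None,2) exec_start@6 write@9
I6 mul r3: issue@7 deps=(2,5) exec_start@9 write@12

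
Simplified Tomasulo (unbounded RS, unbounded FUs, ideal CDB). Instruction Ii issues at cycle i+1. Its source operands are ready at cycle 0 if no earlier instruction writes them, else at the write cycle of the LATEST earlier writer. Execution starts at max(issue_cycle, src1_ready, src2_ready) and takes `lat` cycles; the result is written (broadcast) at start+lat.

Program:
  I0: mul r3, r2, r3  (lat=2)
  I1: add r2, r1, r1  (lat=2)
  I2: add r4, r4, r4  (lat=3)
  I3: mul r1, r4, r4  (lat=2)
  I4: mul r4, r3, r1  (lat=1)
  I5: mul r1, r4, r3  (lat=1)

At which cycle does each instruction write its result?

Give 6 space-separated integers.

I0 mul r3: issue@1 deps=(None,None) exec_start@1 write@3
I1 add r2: issue@2 deps=(None,None) exec_start@2 write@4
I2 add r4: issue@3 deps=(None,None) exec_start@3 write@6
I3 mul r1: issue@4 deps=(2,2) exec_start@6 write@8
I4 mul r4: issue@5 deps=(0,3) exec_start@8 write@9
I5 mul r1: issue@6 deps=(4,0) exec_start@9 write@10

Answer: 3 4 6 8 9 10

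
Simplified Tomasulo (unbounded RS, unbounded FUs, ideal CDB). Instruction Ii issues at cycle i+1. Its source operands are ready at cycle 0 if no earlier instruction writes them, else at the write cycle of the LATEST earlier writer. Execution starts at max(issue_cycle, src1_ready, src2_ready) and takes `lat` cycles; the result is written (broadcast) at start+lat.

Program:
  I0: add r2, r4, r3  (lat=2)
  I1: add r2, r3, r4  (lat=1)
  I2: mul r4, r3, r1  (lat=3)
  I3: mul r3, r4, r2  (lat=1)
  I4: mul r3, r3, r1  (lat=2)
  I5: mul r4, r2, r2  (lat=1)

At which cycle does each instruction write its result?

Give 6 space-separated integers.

Answer: 3 3 6 7 9 7

Derivation:
I0 add r2: issue@1 deps=(None,None) exec_start@1 write@3
I1 add r2: issue@2 deps=(None,None) exec_start@2 write@3
I2 mul r4: issue@3 deps=(None,None) exec_start@3 write@6
I3 mul r3: issue@4 deps=(2,1) exec_start@6 write@7
I4 mul r3: issue@5 deps=(3,None) exec_start@7 write@9
I5 mul r4: issue@6 deps=(1,1) exec_start@6 write@7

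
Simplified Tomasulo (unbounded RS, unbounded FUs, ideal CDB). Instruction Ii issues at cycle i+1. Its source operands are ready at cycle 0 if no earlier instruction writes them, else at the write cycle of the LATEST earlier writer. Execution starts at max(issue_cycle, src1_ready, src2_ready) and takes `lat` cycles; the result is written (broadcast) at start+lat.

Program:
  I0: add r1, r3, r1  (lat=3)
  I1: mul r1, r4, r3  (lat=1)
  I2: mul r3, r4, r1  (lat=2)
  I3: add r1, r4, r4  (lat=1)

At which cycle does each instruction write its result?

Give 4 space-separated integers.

I0 add r1: issue@1 deps=(None,None) exec_start@1 write@4
I1 mul r1: issue@2 deps=(None,None) exec_start@2 write@3
I2 mul r3: issue@3 deps=(None,1) exec_start@3 write@5
I3 add r1: issue@4 deps=(None,None) exec_start@4 write@5

Answer: 4 3 5 5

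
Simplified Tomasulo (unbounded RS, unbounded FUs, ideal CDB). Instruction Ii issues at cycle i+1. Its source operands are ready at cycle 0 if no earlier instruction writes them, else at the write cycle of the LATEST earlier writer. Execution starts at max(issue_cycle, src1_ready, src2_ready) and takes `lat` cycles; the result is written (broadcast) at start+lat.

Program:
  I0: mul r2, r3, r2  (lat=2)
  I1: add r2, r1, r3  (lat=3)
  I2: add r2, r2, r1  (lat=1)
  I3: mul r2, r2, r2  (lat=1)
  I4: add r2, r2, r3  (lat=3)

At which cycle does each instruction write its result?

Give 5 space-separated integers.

Answer: 3 5 6 7 10

Derivation:
I0 mul r2: issue@1 deps=(None,None) exec_start@1 write@3
I1 add r2: issue@2 deps=(None,None) exec_start@2 write@5
I2 add r2: issue@3 deps=(1,None) exec_start@5 write@6
I3 mul r2: issue@4 deps=(2,2) exec_start@6 write@7
I4 add r2: issue@5 deps=(3,None) exec_start@7 write@10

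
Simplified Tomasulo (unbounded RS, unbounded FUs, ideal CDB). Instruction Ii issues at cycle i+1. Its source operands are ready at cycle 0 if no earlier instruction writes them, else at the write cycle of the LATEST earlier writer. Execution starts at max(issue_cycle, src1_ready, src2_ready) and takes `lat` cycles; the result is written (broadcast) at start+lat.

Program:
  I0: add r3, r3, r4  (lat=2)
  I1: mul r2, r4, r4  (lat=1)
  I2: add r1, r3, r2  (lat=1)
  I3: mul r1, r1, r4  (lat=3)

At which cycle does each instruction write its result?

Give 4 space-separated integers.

Answer: 3 3 4 7

Derivation:
I0 add r3: issue@1 deps=(None,None) exec_start@1 write@3
I1 mul r2: issue@2 deps=(None,None) exec_start@2 write@3
I2 add r1: issue@3 deps=(0,1) exec_start@3 write@4
I3 mul r1: issue@4 deps=(2,None) exec_start@4 write@7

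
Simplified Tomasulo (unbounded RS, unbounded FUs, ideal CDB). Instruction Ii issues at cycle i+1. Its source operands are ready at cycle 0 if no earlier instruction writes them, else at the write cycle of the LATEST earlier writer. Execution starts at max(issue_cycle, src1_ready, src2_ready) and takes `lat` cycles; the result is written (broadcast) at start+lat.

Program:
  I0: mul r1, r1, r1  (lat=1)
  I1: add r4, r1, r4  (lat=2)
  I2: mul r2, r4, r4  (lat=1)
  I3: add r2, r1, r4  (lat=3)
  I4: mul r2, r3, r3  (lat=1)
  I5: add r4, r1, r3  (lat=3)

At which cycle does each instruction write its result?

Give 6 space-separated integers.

I0 mul r1: issue@1 deps=(None,None) exec_start@1 write@2
I1 add r4: issue@2 deps=(0,None) exec_start@2 write@4
I2 mul r2: issue@3 deps=(1,1) exec_start@4 write@5
I3 add r2: issue@4 deps=(0,1) exec_start@4 write@7
I4 mul r2: issue@5 deps=(None,None) exec_start@5 write@6
I5 add r4: issue@6 deps=(0,None) exec_start@6 write@9

Answer: 2 4 5 7 6 9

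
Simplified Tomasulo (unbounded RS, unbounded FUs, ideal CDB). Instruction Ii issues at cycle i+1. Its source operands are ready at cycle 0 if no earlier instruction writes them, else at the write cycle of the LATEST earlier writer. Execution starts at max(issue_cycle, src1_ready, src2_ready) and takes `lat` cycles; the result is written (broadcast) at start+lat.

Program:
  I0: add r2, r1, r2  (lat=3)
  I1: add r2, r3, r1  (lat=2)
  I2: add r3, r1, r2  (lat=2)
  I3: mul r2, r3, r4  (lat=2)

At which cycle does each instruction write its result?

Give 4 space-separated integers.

Answer: 4 4 6 8

Derivation:
I0 add r2: issue@1 deps=(None,None) exec_start@1 write@4
I1 add r2: issue@2 deps=(None,None) exec_start@2 write@4
I2 add r3: issue@3 deps=(None,1) exec_start@4 write@6
I3 mul r2: issue@4 deps=(2,None) exec_start@6 write@8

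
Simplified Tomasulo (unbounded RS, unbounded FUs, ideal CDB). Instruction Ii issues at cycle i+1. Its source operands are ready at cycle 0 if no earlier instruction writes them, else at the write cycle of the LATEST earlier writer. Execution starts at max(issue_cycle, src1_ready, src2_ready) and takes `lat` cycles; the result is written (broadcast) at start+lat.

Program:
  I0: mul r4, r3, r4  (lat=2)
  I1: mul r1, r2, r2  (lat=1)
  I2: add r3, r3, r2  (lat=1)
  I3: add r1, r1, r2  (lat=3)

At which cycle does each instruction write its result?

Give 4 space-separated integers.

Answer: 3 3 4 7

Derivation:
I0 mul r4: issue@1 deps=(None,None) exec_start@1 write@3
I1 mul r1: issue@2 deps=(None,None) exec_start@2 write@3
I2 add r3: issue@3 deps=(None,None) exec_start@3 write@4
I3 add r1: issue@4 deps=(1,None) exec_start@4 write@7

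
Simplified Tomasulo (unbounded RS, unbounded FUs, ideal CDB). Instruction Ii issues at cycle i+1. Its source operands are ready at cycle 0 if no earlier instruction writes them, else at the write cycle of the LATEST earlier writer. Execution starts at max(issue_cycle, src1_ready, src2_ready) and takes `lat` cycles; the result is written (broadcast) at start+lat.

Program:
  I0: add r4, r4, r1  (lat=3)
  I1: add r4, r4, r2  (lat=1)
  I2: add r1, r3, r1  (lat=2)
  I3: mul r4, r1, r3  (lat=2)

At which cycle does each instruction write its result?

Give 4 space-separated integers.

Answer: 4 5 5 7

Derivation:
I0 add r4: issue@1 deps=(None,None) exec_start@1 write@4
I1 add r4: issue@2 deps=(0,None) exec_start@4 write@5
I2 add r1: issue@3 deps=(None,None) exec_start@3 write@5
I3 mul r4: issue@4 deps=(2,None) exec_start@5 write@7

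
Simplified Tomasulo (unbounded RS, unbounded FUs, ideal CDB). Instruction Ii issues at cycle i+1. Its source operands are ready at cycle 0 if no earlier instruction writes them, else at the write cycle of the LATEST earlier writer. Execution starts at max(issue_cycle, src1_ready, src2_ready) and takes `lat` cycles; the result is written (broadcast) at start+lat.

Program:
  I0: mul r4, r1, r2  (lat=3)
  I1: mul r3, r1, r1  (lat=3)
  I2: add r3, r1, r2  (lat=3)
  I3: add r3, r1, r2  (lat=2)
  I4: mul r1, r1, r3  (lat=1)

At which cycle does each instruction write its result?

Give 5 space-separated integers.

Answer: 4 5 6 6 7

Derivation:
I0 mul r4: issue@1 deps=(None,None) exec_start@1 write@4
I1 mul r3: issue@2 deps=(None,None) exec_start@2 write@5
I2 add r3: issue@3 deps=(None,None) exec_start@3 write@6
I3 add r3: issue@4 deps=(None,None) exec_start@4 write@6
I4 mul r1: issue@5 deps=(None,3) exec_start@6 write@7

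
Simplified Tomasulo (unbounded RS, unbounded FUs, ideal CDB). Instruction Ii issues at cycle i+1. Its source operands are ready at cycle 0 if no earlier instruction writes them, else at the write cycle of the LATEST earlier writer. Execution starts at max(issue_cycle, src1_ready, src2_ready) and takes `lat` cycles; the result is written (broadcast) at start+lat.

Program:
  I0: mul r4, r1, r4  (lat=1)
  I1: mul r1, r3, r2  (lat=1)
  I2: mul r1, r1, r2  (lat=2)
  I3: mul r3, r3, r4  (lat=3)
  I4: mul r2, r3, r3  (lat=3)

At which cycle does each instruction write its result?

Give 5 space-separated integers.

Answer: 2 3 5 7 10

Derivation:
I0 mul r4: issue@1 deps=(None,None) exec_start@1 write@2
I1 mul r1: issue@2 deps=(None,None) exec_start@2 write@3
I2 mul r1: issue@3 deps=(1,None) exec_start@3 write@5
I3 mul r3: issue@4 deps=(None,0) exec_start@4 write@7
I4 mul r2: issue@5 deps=(3,3) exec_start@7 write@10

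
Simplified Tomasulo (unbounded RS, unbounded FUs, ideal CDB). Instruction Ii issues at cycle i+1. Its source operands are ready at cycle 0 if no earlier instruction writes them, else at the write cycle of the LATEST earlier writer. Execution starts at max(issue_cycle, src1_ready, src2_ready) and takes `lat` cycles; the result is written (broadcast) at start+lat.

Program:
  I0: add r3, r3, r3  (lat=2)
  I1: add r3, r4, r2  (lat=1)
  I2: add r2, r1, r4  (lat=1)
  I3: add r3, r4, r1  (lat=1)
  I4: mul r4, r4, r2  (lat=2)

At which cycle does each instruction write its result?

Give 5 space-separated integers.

Answer: 3 3 4 5 7

Derivation:
I0 add r3: issue@1 deps=(None,None) exec_start@1 write@3
I1 add r3: issue@2 deps=(None,None) exec_start@2 write@3
I2 add r2: issue@3 deps=(None,None) exec_start@3 write@4
I3 add r3: issue@4 deps=(None,None) exec_start@4 write@5
I4 mul r4: issue@5 deps=(None,2) exec_start@5 write@7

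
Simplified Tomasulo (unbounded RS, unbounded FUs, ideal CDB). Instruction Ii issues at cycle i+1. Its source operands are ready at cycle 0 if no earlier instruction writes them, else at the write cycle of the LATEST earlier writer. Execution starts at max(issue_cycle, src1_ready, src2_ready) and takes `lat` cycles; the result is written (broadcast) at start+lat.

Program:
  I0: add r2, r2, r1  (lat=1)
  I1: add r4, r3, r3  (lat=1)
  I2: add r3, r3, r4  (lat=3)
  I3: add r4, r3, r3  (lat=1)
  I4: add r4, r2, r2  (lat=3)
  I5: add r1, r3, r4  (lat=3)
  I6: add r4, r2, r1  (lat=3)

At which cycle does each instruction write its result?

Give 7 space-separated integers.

I0 add r2: issue@1 deps=(None,None) exec_start@1 write@2
I1 add r4: issue@2 deps=(None,None) exec_start@2 write@3
I2 add r3: issue@3 deps=(None,1) exec_start@3 write@6
I3 add r4: issue@4 deps=(2,2) exec_start@6 write@7
I4 add r4: issue@5 deps=(0,0) exec_start@5 write@8
I5 add r1: issue@6 deps=(2,4) exec_start@8 write@11
I6 add r4: issue@7 deps=(0,5) exec_start@11 write@14

Answer: 2 3 6 7 8 11 14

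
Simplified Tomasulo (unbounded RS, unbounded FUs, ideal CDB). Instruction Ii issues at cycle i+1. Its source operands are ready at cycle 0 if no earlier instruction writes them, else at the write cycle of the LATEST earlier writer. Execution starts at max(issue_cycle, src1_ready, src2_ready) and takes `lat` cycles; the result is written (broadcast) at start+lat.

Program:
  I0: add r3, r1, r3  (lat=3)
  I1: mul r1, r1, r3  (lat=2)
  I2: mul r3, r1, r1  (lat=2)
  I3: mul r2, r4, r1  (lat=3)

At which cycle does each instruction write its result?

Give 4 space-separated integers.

Answer: 4 6 8 9

Derivation:
I0 add r3: issue@1 deps=(None,None) exec_start@1 write@4
I1 mul r1: issue@2 deps=(None,0) exec_start@4 write@6
I2 mul r3: issue@3 deps=(1,1) exec_start@6 write@8
I3 mul r2: issue@4 deps=(None,1) exec_start@6 write@9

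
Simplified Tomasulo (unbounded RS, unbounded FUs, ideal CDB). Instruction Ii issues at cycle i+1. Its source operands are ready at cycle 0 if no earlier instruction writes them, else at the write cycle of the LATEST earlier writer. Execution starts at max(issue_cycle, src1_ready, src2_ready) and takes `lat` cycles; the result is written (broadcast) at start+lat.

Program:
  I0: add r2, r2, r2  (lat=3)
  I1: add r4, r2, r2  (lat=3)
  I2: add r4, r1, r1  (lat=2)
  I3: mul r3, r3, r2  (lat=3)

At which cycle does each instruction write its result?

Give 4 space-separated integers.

I0 add r2: issue@1 deps=(None,None) exec_start@1 write@4
I1 add r4: issue@2 deps=(0,0) exec_start@4 write@7
I2 add r4: issue@3 deps=(None,None) exec_start@3 write@5
I3 mul r3: issue@4 deps=(None,0) exec_start@4 write@7

Answer: 4 7 5 7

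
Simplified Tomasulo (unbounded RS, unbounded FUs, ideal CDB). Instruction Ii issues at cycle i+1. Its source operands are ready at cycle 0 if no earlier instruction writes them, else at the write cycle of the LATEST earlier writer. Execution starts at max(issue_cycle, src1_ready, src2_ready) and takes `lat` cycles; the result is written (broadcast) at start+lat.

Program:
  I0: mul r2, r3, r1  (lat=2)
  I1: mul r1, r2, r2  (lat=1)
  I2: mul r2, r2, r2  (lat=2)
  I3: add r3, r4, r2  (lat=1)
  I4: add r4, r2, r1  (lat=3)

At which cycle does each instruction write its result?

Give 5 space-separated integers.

I0 mul r2: issue@1 deps=(None,None) exec_start@1 write@3
I1 mul r1: issue@2 deps=(0,0) exec_start@3 write@4
I2 mul r2: issue@3 deps=(0,0) exec_start@3 write@5
I3 add r3: issue@4 deps=(None,2) exec_start@5 write@6
I4 add r4: issue@5 deps=(2,1) exec_start@5 write@8

Answer: 3 4 5 6 8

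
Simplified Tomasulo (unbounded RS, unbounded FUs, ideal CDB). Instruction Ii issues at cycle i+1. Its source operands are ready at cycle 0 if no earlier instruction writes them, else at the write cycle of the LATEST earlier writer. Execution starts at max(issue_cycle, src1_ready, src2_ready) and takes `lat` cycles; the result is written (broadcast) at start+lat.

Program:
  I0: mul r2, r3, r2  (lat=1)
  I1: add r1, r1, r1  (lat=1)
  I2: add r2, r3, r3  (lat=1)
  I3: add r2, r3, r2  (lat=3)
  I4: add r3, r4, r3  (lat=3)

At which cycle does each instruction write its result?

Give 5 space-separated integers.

Answer: 2 3 4 7 8

Derivation:
I0 mul r2: issue@1 deps=(None,None) exec_start@1 write@2
I1 add r1: issue@2 deps=(None,None) exec_start@2 write@3
I2 add r2: issue@3 deps=(None,None) exec_start@3 write@4
I3 add r2: issue@4 deps=(None,2) exec_start@4 write@7
I4 add r3: issue@5 deps=(None,None) exec_start@5 write@8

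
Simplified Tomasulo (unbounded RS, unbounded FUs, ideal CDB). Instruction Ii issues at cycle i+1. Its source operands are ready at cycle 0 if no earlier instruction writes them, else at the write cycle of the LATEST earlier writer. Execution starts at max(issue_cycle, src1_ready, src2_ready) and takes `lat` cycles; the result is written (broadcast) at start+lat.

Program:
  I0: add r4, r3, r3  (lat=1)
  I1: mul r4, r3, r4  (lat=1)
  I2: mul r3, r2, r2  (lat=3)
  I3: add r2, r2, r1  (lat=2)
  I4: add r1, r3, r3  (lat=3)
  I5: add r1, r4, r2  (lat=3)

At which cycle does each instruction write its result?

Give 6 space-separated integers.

I0 add r4: issue@1 deps=(None,None) exec_start@1 write@2
I1 mul r4: issue@2 deps=(None,0) exec_start@2 write@3
I2 mul r3: issue@3 deps=(None,None) exec_start@3 write@6
I3 add r2: issue@4 deps=(None,None) exec_start@4 write@6
I4 add r1: issue@5 deps=(2,2) exec_start@6 write@9
I5 add r1: issue@6 deps=(1,3) exec_start@6 write@9

Answer: 2 3 6 6 9 9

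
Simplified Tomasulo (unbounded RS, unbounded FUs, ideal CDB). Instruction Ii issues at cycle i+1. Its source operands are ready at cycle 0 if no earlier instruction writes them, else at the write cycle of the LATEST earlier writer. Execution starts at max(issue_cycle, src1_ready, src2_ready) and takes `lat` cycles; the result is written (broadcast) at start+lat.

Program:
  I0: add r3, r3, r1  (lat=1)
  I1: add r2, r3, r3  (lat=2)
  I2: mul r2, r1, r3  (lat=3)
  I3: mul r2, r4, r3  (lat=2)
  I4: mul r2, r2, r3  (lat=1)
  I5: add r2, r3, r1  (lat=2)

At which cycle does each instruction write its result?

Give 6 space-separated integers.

I0 add r3: issue@1 deps=(None,None) exec_start@1 write@2
I1 add r2: issue@2 deps=(0,0) exec_start@2 write@4
I2 mul r2: issue@3 deps=(None,0) exec_start@3 write@6
I3 mul r2: issue@4 deps=(None,0) exec_start@4 write@6
I4 mul r2: issue@5 deps=(3,0) exec_start@6 write@7
I5 add r2: issue@6 deps=(0,None) exec_start@6 write@8

Answer: 2 4 6 6 7 8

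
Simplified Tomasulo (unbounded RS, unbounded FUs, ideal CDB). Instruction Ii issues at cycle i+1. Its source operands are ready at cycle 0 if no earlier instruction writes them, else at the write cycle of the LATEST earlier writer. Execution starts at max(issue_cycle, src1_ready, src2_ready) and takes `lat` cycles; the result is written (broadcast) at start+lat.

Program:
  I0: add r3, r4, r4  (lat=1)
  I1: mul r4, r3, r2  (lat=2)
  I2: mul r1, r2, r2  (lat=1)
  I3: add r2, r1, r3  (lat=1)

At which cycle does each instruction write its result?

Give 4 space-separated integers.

Answer: 2 4 4 5

Derivation:
I0 add r3: issue@1 deps=(None,None) exec_start@1 write@2
I1 mul r4: issue@2 deps=(0,None) exec_start@2 write@4
I2 mul r1: issue@3 deps=(None,None) exec_start@3 write@4
I3 add r2: issue@4 deps=(2,0) exec_start@4 write@5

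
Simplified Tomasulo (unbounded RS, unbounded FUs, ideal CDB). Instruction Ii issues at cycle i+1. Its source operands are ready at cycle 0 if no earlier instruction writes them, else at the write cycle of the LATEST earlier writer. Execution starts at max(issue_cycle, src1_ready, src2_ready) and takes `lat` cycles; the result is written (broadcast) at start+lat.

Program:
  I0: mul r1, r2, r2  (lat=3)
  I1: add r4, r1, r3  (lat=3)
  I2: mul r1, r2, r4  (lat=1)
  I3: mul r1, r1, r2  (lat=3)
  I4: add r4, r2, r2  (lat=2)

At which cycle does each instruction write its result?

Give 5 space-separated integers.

Answer: 4 7 8 11 7

Derivation:
I0 mul r1: issue@1 deps=(None,None) exec_start@1 write@4
I1 add r4: issue@2 deps=(0,None) exec_start@4 write@7
I2 mul r1: issue@3 deps=(None,1) exec_start@7 write@8
I3 mul r1: issue@4 deps=(2,None) exec_start@8 write@11
I4 add r4: issue@5 deps=(None,None) exec_start@5 write@7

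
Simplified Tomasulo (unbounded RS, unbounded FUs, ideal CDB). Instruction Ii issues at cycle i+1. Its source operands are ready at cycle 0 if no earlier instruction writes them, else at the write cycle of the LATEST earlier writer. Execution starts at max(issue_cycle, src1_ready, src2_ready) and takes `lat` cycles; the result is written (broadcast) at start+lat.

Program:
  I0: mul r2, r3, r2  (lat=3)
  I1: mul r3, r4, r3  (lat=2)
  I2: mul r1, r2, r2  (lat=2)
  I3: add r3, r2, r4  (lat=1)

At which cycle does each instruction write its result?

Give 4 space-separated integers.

I0 mul r2: issue@1 deps=(None,None) exec_start@1 write@4
I1 mul r3: issue@2 deps=(None,None) exec_start@2 write@4
I2 mul r1: issue@3 deps=(0,0) exec_start@4 write@6
I3 add r3: issue@4 deps=(0,None) exec_start@4 write@5

Answer: 4 4 6 5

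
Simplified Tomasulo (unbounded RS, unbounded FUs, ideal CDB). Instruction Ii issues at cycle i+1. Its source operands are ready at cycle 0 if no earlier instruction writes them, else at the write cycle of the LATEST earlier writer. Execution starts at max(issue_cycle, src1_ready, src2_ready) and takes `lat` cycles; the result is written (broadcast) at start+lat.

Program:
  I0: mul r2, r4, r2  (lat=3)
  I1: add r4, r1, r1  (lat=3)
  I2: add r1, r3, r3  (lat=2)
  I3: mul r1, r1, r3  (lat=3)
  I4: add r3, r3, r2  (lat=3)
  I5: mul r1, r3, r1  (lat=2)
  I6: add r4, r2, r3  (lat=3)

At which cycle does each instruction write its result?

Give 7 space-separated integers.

Answer: 4 5 5 8 8 10 11

Derivation:
I0 mul r2: issue@1 deps=(None,None) exec_start@1 write@4
I1 add r4: issue@2 deps=(None,None) exec_start@2 write@5
I2 add r1: issue@3 deps=(None,None) exec_start@3 write@5
I3 mul r1: issue@4 deps=(2,None) exec_start@5 write@8
I4 add r3: issue@5 deps=(None,0) exec_start@5 write@8
I5 mul r1: issue@6 deps=(4,3) exec_start@8 write@10
I6 add r4: issue@7 deps=(0,4) exec_start@8 write@11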